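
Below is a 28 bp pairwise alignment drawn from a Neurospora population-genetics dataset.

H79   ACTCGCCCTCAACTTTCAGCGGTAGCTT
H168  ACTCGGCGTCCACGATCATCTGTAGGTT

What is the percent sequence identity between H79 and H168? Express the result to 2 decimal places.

71.43%

Mismatches occur at site 6 (C↔G), site 8 (C↔G), site 11 (A↔C), site 14 (T↔G), site 15 (T↔A), site 19 (G↔T), site 21 (G↔T), site 26 (C↔G).
20 of the 28 sites match, so the percent identity is 20/28 × 100 = 71.43%.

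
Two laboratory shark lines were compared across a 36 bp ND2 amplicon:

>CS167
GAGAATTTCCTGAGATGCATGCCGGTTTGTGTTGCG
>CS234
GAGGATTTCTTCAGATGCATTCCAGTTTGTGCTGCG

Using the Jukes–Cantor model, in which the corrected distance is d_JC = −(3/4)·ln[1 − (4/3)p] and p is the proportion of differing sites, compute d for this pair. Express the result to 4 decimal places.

The sequences differ at positions 4 (A/G), 10 (C/T), 12 (G/C), 21 (G/T), 24 (G/A), 32 (T/C).
p = 6/36 = 0.166667.
d = −0.75 · ln(1 − (4/3)·0.166667) = −0.75 · ln(0.777777) = −0.75 · (-0.251315) = 0.1885.

0.1885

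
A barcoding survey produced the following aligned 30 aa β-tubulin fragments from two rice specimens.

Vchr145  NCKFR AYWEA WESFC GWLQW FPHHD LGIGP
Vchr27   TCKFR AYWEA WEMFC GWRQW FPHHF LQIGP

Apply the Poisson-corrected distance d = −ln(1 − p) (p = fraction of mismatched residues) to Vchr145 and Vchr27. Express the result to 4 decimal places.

0.1823

Differing sites — 1:N/T; 13:S/M; 18:L/R; 25:D/F; 27:G/Q.
p = 5/30 = 0.166667.
d = −ln(1 − 0.166667) = −ln(0.833333) = 0.1823.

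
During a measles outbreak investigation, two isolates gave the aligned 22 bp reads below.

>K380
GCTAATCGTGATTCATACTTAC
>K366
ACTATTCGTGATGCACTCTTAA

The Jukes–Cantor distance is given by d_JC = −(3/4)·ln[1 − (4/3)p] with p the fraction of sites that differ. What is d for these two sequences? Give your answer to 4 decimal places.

Mismatches occur at site 1 (G↔A), site 5 (A↔T), site 13 (T↔G), site 16 (T↔C), site 17 (A↔T), site 22 (C↔A).
p = 6/22 = 0.272727.
d = −0.75 · ln(1 − (4/3)·0.272727) = −0.75 · ln(0.636364) = −0.75 · (-0.451985) = 0.3390.

0.3390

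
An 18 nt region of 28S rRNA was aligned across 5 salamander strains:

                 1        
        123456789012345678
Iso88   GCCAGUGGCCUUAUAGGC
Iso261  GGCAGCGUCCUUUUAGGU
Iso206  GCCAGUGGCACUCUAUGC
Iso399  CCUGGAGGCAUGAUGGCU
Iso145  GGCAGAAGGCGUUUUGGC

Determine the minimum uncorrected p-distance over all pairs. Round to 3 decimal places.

Pairwise Hamming distances:
  Iso88 vs Iso261: 5
  Iso88 vs Iso206: 4
  Iso88 vs Iso399: 9
  Iso88 vs Iso145: 7
  Iso261 vs Iso206: 8
  Iso261 vs Iso399: 11
  Iso261 vs Iso145: 7
  Iso206 vs Iso399: 11
  Iso206 vs Iso145: 9
  Iso399 vs Iso145: 13
The smallest is 4 mismatches, between Iso88 and Iso206; p = 4/18 = 0.222.

0.222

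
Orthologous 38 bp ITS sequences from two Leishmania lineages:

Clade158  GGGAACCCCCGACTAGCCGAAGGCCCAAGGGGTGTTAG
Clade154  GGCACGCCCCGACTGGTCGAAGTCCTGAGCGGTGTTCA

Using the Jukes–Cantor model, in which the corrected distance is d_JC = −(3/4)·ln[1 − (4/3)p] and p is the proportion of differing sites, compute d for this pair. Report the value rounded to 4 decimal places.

0.3658

Differing sites — 3:G/C; 5:A/C; 6:C/G; 15:A/G; 17:C/T; 23:G/T; 26:C/T; 27:A/G; 30:G/C; 37:A/C; 38:G/A.
p = 11/38 = 0.289474.
d = −0.75 · ln(1 − (4/3)·0.289474) = −0.75 · ln(0.614035) = −0.75 · (-0.487703) = 0.3658.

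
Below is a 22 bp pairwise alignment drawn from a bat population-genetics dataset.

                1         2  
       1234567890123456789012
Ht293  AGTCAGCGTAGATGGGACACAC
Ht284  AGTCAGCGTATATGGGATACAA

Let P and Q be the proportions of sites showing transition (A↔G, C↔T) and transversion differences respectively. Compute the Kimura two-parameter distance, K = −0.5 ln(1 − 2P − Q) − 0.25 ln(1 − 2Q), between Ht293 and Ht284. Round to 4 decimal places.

0.1505

The sequences differ at positions 11 (G/T, transversion), 18 (C/T, transition), 22 (C/A, transversion).
Of the 3 differences, 1 transition and 2 transversions over 22 sites: P = 1/22 = 0.045455, Q = 2/22 = 0.090909.
d = −0.5·ln(0.818181) − 0.25·ln(0.818182) = −0.5·(-0.200672) − 0.25·(-0.200670) = 0.1505.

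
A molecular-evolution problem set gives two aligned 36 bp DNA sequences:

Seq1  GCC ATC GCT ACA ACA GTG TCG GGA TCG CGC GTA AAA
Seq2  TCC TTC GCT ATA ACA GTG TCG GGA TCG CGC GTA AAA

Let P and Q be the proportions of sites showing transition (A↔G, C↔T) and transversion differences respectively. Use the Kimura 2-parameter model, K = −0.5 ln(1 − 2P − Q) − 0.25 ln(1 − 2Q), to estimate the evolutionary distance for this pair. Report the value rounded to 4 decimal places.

The sequences differ at positions 1 (G/T, transversion), 4 (A/T, transversion), 11 (C/T, transition).
Of the 3 differences, 1 transition and 2 transversions over 36 sites: P = 1/36 = 0.027778, Q = 2/36 = 0.055556.
d = −0.5·ln(0.888888) − 0.25·ln(0.888888) = −0.5·(-0.117784) − 0.25·(-0.117784) = 0.0883.

0.0883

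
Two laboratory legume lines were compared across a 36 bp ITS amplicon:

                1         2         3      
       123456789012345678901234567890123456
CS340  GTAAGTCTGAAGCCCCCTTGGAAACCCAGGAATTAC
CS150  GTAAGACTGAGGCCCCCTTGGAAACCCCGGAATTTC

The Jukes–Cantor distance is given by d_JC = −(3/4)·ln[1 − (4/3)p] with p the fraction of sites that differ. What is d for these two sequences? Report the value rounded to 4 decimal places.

0.1203

The sequences differ at positions 6 (T/A), 11 (A/G), 28 (A/C), 35 (A/T).
p = 4/36 = 0.111111.
d = −0.75 · ln(1 − (4/3)·0.111111) = −0.75 · ln(0.851852) = −0.75 · (-0.160342) = 0.1203.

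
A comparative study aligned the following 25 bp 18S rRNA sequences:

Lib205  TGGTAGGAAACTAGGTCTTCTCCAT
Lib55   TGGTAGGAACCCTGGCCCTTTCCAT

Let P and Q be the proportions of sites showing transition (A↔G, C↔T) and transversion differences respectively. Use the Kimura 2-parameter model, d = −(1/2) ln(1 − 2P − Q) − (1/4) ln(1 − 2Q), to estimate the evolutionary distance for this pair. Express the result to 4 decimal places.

Differing sites — 10:A/C (Tv); 12:T/C (Ti); 13:A/T (Tv); 16:T/C (Ti); 18:T/C (Ti); 20:C/T (Ti).
Of the 6 differences, 4 transitions and 2 transversions over 25 sites: P = 4/25 = 0.160000, Q = 2/25 = 0.080000.
d = −0.5·ln(0.600000) − 0.25·ln(0.840000) = −0.5·(-0.510826) − 0.25·(-0.174353) = 0.2990.

0.2990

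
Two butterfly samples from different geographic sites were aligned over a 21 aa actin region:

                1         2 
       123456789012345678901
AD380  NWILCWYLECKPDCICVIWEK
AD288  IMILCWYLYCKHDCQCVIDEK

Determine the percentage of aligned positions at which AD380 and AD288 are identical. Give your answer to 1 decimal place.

The sequences differ at positions 1 (N/I), 2 (W/M), 9 (E/Y), 12 (P/H), 15 (I/Q), 19 (W/D).
15 of the 21 sites match, so the percent identity is 15/21 × 100 = 71.4%.

71.4%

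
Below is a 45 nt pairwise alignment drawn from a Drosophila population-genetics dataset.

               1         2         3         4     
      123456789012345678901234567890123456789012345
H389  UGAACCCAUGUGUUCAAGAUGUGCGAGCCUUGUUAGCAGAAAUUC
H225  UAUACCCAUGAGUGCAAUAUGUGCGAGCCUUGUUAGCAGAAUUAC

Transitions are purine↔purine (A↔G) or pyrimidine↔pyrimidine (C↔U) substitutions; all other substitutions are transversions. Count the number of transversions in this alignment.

6

The sequences differ at positions 2 (G/A, transition), 3 (A/U, transversion), 11 (U/A, transversion), 14 (U/G, transversion), 18 (G/U, transversion), 42 (A/U, transversion), 44 (U/A, transversion).
Of the 7 differences, 1 transition and 6 transversions, so the answer is 6.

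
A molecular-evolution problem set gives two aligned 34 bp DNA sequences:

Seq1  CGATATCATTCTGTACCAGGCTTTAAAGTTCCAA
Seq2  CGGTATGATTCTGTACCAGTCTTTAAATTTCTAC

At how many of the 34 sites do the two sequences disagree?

6

Differing sites — 3:A/G; 7:C/G; 20:G/T; 28:G/T; 32:C/T; 34:A/C.
That gives 6 mismatches out of 34 aligned sites, so the Hamming distance is 6.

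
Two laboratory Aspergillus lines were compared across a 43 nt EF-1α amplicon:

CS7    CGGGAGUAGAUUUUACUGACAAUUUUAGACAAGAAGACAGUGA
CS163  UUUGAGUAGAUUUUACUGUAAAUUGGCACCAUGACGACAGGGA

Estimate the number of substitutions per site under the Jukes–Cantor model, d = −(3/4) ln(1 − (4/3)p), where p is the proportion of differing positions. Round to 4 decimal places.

Mismatches occur at site 1 (C↔U), site 2 (G↔U), site 3 (G↔U), site 19 (A↔U), site 20 (C↔A), site 25 (U↔G), site 26 (U↔G), site 27 (A↔C), site 28 (G↔A), site 29 (A↔C), site 32 (A↔U), site 35 (A↔C), site 41 (U↔G).
p = 13/43 = 0.302326.
d = −0.75 · ln(1 − (4/3)·0.302326) = −0.75 · ln(0.596899) = −0.75 · (-0.516007) = 0.3870.

0.3870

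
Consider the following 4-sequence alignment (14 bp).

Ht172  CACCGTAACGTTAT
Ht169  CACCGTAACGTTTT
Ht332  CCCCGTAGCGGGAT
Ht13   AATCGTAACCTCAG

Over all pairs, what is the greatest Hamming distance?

Pairwise Hamming distances:
  Ht172 vs Ht169: 1
  Ht172 vs Ht332: 4
  Ht172 vs Ht13: 5
  Ht169 vs Ht332: 5
  Ht169 vs Ht13: 6
  Ht332 vs Ht13: 8
The largest is 8, between Ht332 and Ht13.

8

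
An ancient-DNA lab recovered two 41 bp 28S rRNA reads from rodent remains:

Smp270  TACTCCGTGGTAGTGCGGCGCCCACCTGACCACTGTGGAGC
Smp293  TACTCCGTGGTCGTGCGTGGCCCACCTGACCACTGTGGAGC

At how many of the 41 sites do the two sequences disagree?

3

Mismatches occur at site 12 (A/C), site 18 (G/T), site 19 (C/G).
That gives 3 mismatches out of 41 aligned sites, so the Hamming distance is 3.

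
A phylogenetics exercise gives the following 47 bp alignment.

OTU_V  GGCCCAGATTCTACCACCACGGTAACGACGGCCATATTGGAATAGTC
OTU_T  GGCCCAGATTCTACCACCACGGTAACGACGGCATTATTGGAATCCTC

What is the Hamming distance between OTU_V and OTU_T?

Mismatches occur at site 33 (C→A), site 34 (A→T), site 44 (A→C), site 45 (G→C).
That gives 4 mismatches out of 47 aligned sites, so the Hamming distance is 4.

4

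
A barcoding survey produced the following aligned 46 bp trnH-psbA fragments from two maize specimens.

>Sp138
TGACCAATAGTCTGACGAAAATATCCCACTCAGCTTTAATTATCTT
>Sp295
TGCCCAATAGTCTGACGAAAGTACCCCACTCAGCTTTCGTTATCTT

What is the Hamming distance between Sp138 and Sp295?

Mismatches occur at site 3 (A↔C), site 21 (A↔G), site 24 (T↔C), site 38 (A↔C), site 39 (A↔G).
That gives 5 mismatches out of 46 aligned sites, so the Hamming distance is 5.

5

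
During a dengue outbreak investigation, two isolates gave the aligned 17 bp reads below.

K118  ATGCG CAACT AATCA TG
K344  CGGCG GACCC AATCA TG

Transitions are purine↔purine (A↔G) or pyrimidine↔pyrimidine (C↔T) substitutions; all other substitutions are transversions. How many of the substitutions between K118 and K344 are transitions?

Mismatches occur at site 1 (A/C, transversion), site 2 (T/G, transversion), site 6 (C/G, transversion), site 8 (A/C, transversion), site 10 (T/C, transition).
Of the 5 differences, 1 transition and 4 transversions, so the answer is 1.

1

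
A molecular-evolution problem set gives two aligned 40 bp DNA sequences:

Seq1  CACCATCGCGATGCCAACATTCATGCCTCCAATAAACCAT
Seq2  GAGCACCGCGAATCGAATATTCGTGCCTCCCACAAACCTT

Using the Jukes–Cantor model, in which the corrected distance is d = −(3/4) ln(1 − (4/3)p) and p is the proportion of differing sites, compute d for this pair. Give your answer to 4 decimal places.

0.3426

The sequences differ at positions 1 (C/G), 3 (C/G), 6 (T/C), 12 (T/A), 13 (G/T), 15 (C/G), 18 (C/T), 23 (A/G), 31 (A/C), 33 (T/C), 39 (A/T).
p = 11/40 = 0.275000.
d = −0.75 · ln(1 − (4/3)·0.275000) = −0.75 · ln(0.633333) = −0.75 · (-0.456759) = 0.3426.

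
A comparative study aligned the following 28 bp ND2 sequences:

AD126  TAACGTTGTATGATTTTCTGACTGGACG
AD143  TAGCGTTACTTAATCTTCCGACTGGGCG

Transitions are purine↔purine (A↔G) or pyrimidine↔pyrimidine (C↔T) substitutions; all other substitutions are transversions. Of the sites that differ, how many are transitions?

7

Differing sites — 3:A/G (Ti); 8:G/A (Ti); 9:T/C (Ti); 10:A/T (Tv); 12:G/A (Ti); 15:T/C (Ti); 19:T/C (Ti); 26:A/G (Ti).
Of the 8 differences, 7 transitions and 1 transversion, so the answer is 7.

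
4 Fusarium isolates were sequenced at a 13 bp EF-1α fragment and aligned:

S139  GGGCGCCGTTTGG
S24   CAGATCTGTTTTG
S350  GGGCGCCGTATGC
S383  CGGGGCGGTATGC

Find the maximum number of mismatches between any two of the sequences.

Pairwise Hamming distances:
  S139 vs S24: 6
  S139 vs S350: 2
  S139 vs S383: 5
  S24 vs S350: 8
  S24 vs S383: 7
  S350 vs S383: 3
The largest is 8, between S24 and S350.

8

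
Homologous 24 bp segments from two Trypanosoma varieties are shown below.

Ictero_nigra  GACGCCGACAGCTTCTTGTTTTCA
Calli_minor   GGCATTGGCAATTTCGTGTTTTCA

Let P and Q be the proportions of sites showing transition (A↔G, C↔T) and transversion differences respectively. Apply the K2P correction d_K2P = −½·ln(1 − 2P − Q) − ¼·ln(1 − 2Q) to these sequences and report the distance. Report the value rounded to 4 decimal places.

Mismatches occur at site 2 (A↔G, transition), site 4 (G↔A, transition), site 5 (C↔T, transition), site 6 (C↔T, transition), site 8 (A↔G, transition), site 11 (G↔A, transition), site 12 (C↔T, transition), site 16 (T↔G, transversion).
Of the 8 differences, 7 transitions and 1 transversion over 24 sites: P = 7/24 = 0.291667, Q = 1/24 = 0.041667.
d = −0.5·ln(0.374999) − 0.25·ln(0.916666) = −0.5·(-0.980832) − 0.25·(-0.087012) = 0.5122.

0.5122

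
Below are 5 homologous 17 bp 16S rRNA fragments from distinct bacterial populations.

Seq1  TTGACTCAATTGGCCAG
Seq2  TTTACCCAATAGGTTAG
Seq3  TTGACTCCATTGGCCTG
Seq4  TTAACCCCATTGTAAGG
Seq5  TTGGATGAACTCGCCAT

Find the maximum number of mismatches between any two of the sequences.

Pairwise Hamming distances:
  Seq1 vs Seq2: 5
  Seq1 vs Seq3: 2
  Seq1 vs Seq4: 7
  Seq1 vs Seq5: 6
  Seq2 vs Seq3: 7
  Seq2 vs Seq4: 7
  Seq2 vs Seq5: 11
  Seq3 vs Seq4: 6
  Seq3 vs Seq5: 8
  Seq4 vs Seq5: 13
The largest is 13, between Seq4 and Seq5.

13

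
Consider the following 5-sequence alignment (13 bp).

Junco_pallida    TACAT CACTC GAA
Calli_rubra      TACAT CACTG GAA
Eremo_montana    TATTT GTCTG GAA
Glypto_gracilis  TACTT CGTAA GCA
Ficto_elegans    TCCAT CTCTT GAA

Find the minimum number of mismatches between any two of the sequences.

1

Pairwise Hamming distances:
  Junco_pallida vs Calli_rubra: 1
  Junco_pallida vs Eremo_montana: 5
  Junco_pallida vs Glypto_gracilis: 6
  Junco_pallida vs Ficto_elegans: 3
  Calli_rubra vs Eremo_montana: 4
  Calli_rubra vs Glypto_gracilis: 6
  Calli_rubra vs Ficto_elegans: 3
  Eremo_montana vs Glypto_gracilis: 7
  Eremo_montana vs Ficto_elegans: 5
  Glypto_gracilis vs Ficto_elegans: 7
The smallest is 1, between Junco_pallida and Calli_rubra.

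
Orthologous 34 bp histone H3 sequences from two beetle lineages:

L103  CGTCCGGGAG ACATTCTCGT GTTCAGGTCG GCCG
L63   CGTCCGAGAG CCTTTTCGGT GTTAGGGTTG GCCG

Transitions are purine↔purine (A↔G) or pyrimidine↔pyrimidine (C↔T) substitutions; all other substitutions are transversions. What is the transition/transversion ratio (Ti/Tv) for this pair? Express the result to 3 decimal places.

1.250

The sequences differ at positions 7 (G/A, transition), 11 (A/C, transversion), 13 (A/T, transversion), 16 (C/T, transition), 17 (T/C, transition), 18 (C/G, transversion), 24 (C/A, transversion), 25 (A/G, transition), 29 (C/T, transition).
Of the 9 differences, 5 transitions and 4 transversions, so Ti/Tv = 5/4 = 1.250.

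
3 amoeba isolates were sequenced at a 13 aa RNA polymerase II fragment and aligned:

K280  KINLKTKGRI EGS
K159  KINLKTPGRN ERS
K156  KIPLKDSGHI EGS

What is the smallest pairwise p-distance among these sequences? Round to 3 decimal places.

0.231

Pairwise Hamming distances:
  K280 vs K159: 3
  K280 vs K156: 4
  K159 vs K156: 6
The smallest is 3 mismatches, between K280 and K159; p = 3/13 = 0.231.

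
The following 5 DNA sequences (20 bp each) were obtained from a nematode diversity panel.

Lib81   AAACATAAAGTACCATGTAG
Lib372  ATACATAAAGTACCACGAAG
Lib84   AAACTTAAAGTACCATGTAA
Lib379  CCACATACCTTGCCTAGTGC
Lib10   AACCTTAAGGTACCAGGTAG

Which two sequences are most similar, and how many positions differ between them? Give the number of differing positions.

Pairwise Hamming distances:
  Lib81 vs Lib372: 3
  Lib81 vs Lib84: 2
  Lib81 vs Lib379: 10
  Lib81 vs Lib10: 4
  Lib372 vs Lib84: 5
  Lib372 vs Lib379: 11
  Lib372 vs Lib10: 6
  Lib84 vs Lib379: 11
  Lib84 vs Lib10: 4
  Lib379 vs Lib10: 12
The smallest is 2, between Lib81 and Lib84.

2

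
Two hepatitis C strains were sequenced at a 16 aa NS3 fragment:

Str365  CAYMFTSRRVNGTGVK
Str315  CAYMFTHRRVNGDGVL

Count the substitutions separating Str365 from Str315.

3

The sequences differ at positions 7 (S/H), 13 (T/D), 16 (K/L).
That gives 3 mismatches out of 16 aligned sites, so the Hamming distance is 3.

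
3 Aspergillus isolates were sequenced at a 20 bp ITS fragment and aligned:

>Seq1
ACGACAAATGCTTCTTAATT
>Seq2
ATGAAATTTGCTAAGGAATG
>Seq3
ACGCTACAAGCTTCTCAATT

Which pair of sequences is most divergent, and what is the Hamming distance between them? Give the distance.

11

Pairwise Hamming distances:
  Seq1 vs Seq2: 9
  Seq1 vs Seq3: 5
  Seq2 vs Seq3: 11
The largest is 11, between Seq2 and Seq3.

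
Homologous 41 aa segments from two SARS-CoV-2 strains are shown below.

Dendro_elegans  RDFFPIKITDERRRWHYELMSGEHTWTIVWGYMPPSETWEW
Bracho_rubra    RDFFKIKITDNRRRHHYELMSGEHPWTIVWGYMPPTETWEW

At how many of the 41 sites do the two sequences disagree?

The sequences differ at positions 5 (P/K), 11 (E/N), 15 (W/H), 25 (T/P), 36 (S/T).
That gives 5 mismatches out of 41 aligned sites, so the Hamming distance is 5.

5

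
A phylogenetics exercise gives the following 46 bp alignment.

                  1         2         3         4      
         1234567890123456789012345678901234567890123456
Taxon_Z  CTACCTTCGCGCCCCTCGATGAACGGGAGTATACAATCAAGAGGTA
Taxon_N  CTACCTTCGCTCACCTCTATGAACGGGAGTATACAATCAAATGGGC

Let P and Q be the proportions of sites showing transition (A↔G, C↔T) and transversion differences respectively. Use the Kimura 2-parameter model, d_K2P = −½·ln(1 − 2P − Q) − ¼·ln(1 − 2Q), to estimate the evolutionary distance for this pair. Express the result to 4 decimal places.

0.1711

Mismatches occur at site 11 (G→T, transversion), site 13 (C→A, transversion), site 18 (G→T, transversion), site 41 (G→A, transition), site 42 (A→T, transversion), site 45 (T→G, transversion), site 46 (A→C, transversion).
Of the 7 differences, 1 transition and 6 transversions over 46 sites: P = 1/46 = 0.021739, Q = 6/46 = 0.130435.
d = −0.5·ln(0.826087) − 0.25·ln(0.739130) = −0.5·(-0.191055) − 0.25·(-0.302281) = 0.1711.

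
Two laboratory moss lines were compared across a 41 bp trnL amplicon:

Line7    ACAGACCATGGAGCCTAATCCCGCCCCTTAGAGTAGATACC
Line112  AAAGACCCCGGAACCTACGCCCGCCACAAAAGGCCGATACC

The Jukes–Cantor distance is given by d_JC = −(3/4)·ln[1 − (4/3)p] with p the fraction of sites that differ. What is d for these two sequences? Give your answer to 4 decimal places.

0.4121

Differing sites — 2:C/A; 8:A/C; 9:T/C; 13:G/A; 18:A/C; 19:T/G; 26:C/A; 28:T/A; 29:T/A; 31:G/A; 32:A/G; 34:T/C; 35:A/C.
p = 13/41 = 0.317073.
d = −0.75 · ln(1 − (4/3)·0.317073) = −0.75 · ln(0.577236) = −0.75 · (-0.549504) = 0.4121.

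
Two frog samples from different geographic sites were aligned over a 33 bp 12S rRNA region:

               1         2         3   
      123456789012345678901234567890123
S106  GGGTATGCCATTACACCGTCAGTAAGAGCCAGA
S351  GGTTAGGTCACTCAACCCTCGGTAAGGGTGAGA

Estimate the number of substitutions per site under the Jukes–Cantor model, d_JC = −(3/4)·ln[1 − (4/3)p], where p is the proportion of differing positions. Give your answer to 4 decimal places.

0.4408

Differing sites — 3:G/T; 6:T/G; 8:C/T; 11:T/C; 13:A/C; 14:C/A; 18:G/C; 21:A/G; 27:A/G; 29:C/T; 30:C/G.
p = 11/33 = 0.333333.
d = −0.75 · ln(1 − (4/3)·0.333333) = −0.75 · ln(0.555556) = −0.75 · (-0.587786) = 0.4408.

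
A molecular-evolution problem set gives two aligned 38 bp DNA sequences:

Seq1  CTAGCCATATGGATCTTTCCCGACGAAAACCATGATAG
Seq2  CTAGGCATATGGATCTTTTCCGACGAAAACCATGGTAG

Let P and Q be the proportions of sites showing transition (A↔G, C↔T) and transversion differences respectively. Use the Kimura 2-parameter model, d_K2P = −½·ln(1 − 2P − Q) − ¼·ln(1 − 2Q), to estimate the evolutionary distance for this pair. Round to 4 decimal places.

Mismatches occur at site 5 (C/G, transversion), site 19 (C/T, transition), site 35 (A/G, transition).
Of the 3 differences, 2 transitions and 1 transversion over 38 sites: P = 2/38 = 0.052632, Q = 1/38 = 0.026316.
d = −0.5·ln(0.868420) − 0.25·ln(0.947368) = −0.5·(-0.141080) − 0.25·(-0.054068) = 0.0841.

0.0841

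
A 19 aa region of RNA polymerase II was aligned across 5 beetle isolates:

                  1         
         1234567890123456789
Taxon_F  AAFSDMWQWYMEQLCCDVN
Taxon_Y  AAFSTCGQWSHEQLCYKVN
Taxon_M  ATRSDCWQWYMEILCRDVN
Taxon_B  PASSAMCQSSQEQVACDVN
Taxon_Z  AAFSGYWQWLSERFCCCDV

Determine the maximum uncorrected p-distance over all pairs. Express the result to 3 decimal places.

0.737

Pairwise Hamming distances:
  Taxon_F vs Taxon_Y: 7
  Taxon_F vs Taxon_M: 5
  Taxon_F vs Taxon_B: 9
  Taxon_F vs Taxon_Z: 9
  Taxon_Y vs Taxon_M: 9
  Taxon_Y vs Taxon_B: 11
  Taxon_Y vs Taxon_Z: 11
  Taxon_M vs Taxon_B: 13
  Taxon_M vs Taxon_Z: 12
  Taxon_B vs Taxon_Z: 14
The largest is 14 mismatches, between Taxon_B and Taxon_Z; p = 14/19 = 0.737.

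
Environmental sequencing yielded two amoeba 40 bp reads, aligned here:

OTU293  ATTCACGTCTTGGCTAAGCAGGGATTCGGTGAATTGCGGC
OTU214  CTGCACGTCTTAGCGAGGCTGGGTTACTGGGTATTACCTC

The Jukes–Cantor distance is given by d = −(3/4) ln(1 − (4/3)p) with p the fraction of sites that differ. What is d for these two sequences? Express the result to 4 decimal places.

0.4715

Mismatches occur at site 1 (A↔C), site 3 (T↔G), site 12 (G↔A), site 15 (T↔G), site 17 (A↔G), site 20 (A↔T), site 24 (A↔T), site 26 (T↔A), site 28 (G↔T), site 30 (T↔G), site 32 (A↔T), site 36 (G↔A), site 38 (G↔C), site 39 (G↔T).
p = 14/40 = 0.350000.
d = −0.75 · ln(1 − (4/3)·0.350000) = −0.75 · ln(0.533333) = −0.75 · (-0.628609) = 0.4715.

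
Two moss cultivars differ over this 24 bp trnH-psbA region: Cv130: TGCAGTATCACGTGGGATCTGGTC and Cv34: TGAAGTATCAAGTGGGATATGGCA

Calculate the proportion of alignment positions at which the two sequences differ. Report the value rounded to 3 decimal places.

0.208

The sequences differ at positions 3 (C/A), 11 (C/A), 19 (C/A), 23 (T/C), 24 (C/A).
There are 5 differences over 24 sites, so p = 5/24 = 0.208.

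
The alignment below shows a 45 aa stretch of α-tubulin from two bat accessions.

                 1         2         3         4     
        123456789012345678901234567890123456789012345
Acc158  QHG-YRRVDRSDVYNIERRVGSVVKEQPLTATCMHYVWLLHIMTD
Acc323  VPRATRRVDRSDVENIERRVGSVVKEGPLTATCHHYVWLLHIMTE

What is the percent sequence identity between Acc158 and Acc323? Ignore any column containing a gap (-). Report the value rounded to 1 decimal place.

81.8%

Excluding the 1 gap column leaves 44 comparable sites.
The sequences differ at positions 1 (Q/V), 2 (H/P), 3 (G/R), 5 (Y/T), 14 (Y/E), 27 (Q/G), 34 (M/H), 45 (D/E).
36 of the 44 comparable sites match, so the percent identity is 36/44 × 100 = 81.8%.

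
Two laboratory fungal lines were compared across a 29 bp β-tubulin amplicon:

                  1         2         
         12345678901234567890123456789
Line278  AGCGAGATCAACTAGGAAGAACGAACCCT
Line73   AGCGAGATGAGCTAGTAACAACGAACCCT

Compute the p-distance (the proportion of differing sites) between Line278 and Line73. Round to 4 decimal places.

0.1379

Differing sites — 9:C/G; 11:A/G; 16:G/T; 19:G/C.
There are 4 differences over 29 sites, so p = 4/29 = 0.1379.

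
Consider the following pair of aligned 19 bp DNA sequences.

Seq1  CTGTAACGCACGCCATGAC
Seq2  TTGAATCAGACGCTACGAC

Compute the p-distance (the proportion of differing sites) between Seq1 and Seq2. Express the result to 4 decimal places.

0.3684

Mismatches occur at site 1 (C/T), site 4 (T/A), site 6 (A/T), site 8 (G/A), site 9 (C/G), site 14 (C/T), site 16 (T/C).
There are 7 differences over 19 sites, so p = 7/19 = 0.3684.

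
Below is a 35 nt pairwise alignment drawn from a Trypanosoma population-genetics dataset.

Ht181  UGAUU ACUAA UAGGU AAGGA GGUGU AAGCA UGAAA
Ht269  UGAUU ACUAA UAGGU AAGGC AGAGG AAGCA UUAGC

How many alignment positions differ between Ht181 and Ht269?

7

Differing sites — 20:A/C; 21:G/A; 23:U/A; 25:U/G; 32:G/U; 34:A/G; 35:A/C.
That gives 7 mismatches out of 35 aligned sites, so the Hamming distance is 7.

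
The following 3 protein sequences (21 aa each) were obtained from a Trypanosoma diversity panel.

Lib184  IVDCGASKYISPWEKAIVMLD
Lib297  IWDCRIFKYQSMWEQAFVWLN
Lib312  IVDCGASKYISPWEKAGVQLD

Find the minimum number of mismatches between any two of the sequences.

Pairwise Hamming distances:
  Lib184 vs Lib297: 10
  Lib184 vs Lib312: 2
  Lib297 vs Lib312: 10
The smallest is 2, between Lib184 and Lib312.

2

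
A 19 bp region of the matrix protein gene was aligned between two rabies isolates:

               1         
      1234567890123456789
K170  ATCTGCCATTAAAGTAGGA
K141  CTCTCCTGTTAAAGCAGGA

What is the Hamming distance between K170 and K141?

5

The sequences differ at positions 1 (A/C), 5 (G/C), 7 (C/T), 8 (A/G), 15 (T/C).
That gives 5 mismatches out of 19 aligned sites, so the Hamming distance is 5.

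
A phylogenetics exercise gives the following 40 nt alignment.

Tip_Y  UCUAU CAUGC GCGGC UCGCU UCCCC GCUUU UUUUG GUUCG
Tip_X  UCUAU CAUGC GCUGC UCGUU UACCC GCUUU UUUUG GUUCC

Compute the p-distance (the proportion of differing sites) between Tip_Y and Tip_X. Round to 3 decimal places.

The sequences differ at positions 13 (G/U), 19 (C/U), 22 (C/A), 40 (G/C).
There are 4 differences over 40 sites, so p = 4/40 = 0.100.

0.100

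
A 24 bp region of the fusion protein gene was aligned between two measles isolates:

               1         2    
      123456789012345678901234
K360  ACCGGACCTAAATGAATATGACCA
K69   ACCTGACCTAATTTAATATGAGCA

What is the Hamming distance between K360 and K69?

The sequences differ at positions 4 (G/T), 12 (A/T), 14 (G/T), 22 (C/G).
That gives 4 mismatches out of 24 aligned sites, so the Hamming distance is 4.

4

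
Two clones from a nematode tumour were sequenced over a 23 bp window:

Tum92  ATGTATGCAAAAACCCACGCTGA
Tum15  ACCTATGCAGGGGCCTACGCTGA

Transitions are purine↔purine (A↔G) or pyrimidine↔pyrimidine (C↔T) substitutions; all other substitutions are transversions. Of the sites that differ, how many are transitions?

6

Differing sites — 2:T/C (Ti); 3:G/C (Tv); 10:A/G (Ti); 11:A/G (Ti); 12:A/G (Ti); 13:A/G (Ti); 16:C/T (Ti).
Of the 7 differences, 6 transitions and 1 transversion, so the answer is 6.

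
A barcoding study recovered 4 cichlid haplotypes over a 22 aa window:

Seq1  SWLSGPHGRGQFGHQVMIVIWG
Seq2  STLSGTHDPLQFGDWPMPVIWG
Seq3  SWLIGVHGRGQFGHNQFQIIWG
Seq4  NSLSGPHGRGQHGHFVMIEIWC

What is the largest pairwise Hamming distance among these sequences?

Pairwise Hamming distances:
  Seq1 vs Seq2: 9
  Seq1 vs Seq3: 7
  Seq1 vs Seq4: 6
  Seq2 vs Seq3: 12
  Seq2 vs Seq4: 13
  Seq3 vs Seq4: 11
The largest is 13, between Seq2 and Seq4.

13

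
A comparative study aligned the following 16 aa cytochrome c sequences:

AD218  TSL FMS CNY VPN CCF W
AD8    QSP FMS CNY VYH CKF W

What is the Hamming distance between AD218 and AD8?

5

The sequences differ at positions 1 (T/Q), 3 (L/P), 11 (P/Y), 12 (N/H), 14 (C/K).
That gives 5 mismatches out of 16 aligned sites, so the Hamming distance is 5.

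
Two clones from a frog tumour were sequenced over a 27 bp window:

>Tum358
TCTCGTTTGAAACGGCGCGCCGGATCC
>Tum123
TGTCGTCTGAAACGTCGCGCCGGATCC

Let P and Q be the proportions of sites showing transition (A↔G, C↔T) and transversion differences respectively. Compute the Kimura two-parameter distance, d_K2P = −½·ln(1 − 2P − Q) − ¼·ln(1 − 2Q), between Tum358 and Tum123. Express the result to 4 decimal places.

0.1203

Mismatches occur at site 2 (C→G, transversion), site 7 (T→C, transition), site 15 (G→T, transversion).
Of the 3 differences, 1 transition and 2 transversions over 27 sites: P = 1/27 = 0.037037, Q = 2/27 = 0.074074.
d = −0.5·ln(0.851852) − 0.25·ln(0.851852) = −0.5·(-0.160342) − 0.25·(-0.160342) = 0.1203.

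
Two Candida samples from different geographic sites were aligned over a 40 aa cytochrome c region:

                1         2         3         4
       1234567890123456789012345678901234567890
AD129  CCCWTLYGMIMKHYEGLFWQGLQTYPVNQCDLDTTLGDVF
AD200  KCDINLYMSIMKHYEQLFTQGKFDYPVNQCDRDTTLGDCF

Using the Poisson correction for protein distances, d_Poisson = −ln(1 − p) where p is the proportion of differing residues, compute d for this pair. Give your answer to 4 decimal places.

0.3930

The sequences differ at positions 1 (C/K), 3 (C/D), 4 (W/I), 5 (T/N), 8 (G/M), 9 (M/S), 16 (G/Q), 19 (W/T), 22 (L/K), 23 (Q/F), 24 (T/D), 32 (L/R), 39 (V/C).
p = 13/40 = 0.325000.
d = −ln(1 − 0.325000) = −ln(0.675000) = 0.3930.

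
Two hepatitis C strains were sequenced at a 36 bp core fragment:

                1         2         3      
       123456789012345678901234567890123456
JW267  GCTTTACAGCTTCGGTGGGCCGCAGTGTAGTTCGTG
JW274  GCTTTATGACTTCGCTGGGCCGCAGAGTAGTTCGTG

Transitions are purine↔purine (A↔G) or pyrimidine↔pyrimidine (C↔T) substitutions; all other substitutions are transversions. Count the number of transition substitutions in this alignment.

Differing sites — 7:C/T (Ti); 8:A/G (Ti); 9:G/A (Ti); 15:G/C (Tv); 26:T/A (Tv).
Of the 5 differences, 3 transitions and 2 transversions, so the answer is 3.

3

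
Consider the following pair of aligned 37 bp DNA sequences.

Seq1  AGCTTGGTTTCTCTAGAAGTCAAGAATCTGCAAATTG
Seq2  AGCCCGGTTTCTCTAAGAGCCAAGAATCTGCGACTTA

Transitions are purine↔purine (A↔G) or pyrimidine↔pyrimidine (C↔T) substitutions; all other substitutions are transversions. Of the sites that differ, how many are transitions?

7

The sequences differ at positions 4 (T/C, transition), 5 (T/C, transition), 16 (G/A, transition), 17 (A/G, transition), 20 (T/C, transition), 32 (A/G, transition), 34 (A/C, transversion), 37 (G/A, transition).
Of the 8 differences, 7 transitions and 1 transversion, so the answer is 7.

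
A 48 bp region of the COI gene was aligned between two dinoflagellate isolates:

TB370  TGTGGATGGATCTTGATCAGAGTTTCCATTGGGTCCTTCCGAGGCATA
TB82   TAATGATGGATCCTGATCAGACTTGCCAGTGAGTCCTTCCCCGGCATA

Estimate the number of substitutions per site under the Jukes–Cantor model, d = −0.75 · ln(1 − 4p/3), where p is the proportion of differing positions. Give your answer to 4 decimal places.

Mismatches occur at site 2 (G/A), site 3 (T/A), site 4 (G/T), site 13 (T/C), site 22 (G/C), site 25 (T/G), site 29 (T/G), site 32 (G/A), site 41 (G/C), site 42 (A/C).
p = 10/48 = 0.208333.
d = −0.75 · ln(1 − (4/3)·0.208333) = −0.75 · ln(0.722223) = −0.75 · (-0.325421) = 0.2441.

0.2441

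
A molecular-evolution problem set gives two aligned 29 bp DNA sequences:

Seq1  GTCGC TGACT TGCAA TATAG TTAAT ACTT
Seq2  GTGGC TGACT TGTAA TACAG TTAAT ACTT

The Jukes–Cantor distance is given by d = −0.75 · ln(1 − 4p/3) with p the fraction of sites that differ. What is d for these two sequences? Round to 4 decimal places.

Mismatches occur at site 3 (C→G), site 13 (C→T), site 18 (T→C).
p = 3/29 = 0.103448.
d = −0.75 · ln(1 − (4/3)·0.103448) = −0.75 · ln(0.862069) = −0.75 · (-0.148420) = 0.1113.

0.1113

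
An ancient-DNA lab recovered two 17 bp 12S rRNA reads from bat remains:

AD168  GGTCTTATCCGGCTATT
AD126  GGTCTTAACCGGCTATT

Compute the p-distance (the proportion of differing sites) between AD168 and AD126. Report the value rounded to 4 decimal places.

0.0588

Differing sites — 8:T/A.
There are 1 differences over 17 sites, so p = 1/17 = 0.0588.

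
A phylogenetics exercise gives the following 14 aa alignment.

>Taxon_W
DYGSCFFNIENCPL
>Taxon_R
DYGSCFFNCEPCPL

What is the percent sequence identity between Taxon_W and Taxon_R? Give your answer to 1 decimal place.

Mismatches occur at site 9 (I↔C), site 11 (N↔P).
12 of the 14 sites match, so the percent identity is 12/14 × 100 = 85.7%.

85.7%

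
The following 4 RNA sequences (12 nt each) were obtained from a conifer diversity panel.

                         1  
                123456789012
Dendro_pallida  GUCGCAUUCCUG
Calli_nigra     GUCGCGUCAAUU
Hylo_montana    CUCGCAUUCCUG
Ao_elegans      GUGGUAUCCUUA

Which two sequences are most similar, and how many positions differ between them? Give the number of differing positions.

1

Pairwise Hamming distances:
  Dendro_pallida vs Calli_nigra: 5
  Dendro_pallida vs Hylo_montana: 1
  Dendro_pallida vs Ao_elegans: 5
  Calli_nigra vs Hylo_montana: 6
  Calli_nigra vs Ao_elegans: 6
  Hylo_montana vs Ao_elegans: 6
The smallest is 1, between Dendro_pallida and Hylo_montana.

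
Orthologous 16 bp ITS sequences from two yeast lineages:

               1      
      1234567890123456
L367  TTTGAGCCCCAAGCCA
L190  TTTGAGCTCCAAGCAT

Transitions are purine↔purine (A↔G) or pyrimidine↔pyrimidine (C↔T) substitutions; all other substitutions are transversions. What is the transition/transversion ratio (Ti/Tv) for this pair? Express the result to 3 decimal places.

Mismatches occur at site 8 (C/T, transition), site 15 (C/A, transversion), site 16 (A/T, transversion).
Of the 3 differences, 1 transition and 2 transversions, so Ti/Tv = 1/2 = 0.500.

0.500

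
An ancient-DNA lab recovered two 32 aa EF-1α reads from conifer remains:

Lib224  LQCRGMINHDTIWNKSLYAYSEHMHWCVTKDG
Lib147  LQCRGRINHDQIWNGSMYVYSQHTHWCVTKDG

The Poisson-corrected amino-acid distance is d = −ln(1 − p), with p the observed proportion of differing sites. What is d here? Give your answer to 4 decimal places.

Differing sites — 6:M/R; 11:T/Q; 15:K/G; 17:L/M; 19:A/V; 22:E/Q; 24:M/T.
p = 7/32 = 0.218750.
d = −ln(1 − 0.218750) = −ln(0.781250) = 0.2469.

0.2469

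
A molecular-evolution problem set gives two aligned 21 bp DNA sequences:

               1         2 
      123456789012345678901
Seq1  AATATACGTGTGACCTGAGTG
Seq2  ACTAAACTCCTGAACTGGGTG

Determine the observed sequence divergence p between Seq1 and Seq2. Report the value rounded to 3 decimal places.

0.333

Differing sites — 2:A/C; 5:T/A; 8:G/T; 9:T/C; 10:G/C; 14:C/A; 18:A/G.
There are 7 differences over 21 sites, so p = 7/21 = 0.333.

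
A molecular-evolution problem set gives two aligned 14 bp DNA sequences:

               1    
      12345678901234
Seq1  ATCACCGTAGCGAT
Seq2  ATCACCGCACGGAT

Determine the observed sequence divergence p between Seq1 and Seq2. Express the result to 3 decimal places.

Mismatches occur at site 8 (T/C), site 10 (G/C), site 11 (C/G).
There are 3 differences over 14 sites, so p = 3/14 = 0.214.

0.214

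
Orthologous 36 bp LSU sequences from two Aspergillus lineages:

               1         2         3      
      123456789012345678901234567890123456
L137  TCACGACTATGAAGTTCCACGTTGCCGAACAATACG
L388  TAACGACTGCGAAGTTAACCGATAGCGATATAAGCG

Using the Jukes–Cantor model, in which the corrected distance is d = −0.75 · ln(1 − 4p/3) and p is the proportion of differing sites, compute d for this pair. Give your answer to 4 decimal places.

The sequences differ at positions 2 (C/A), 9 (A/G), 10 (T/C), 17 (C/A), 18 (C/A), 19 (A/C), 22 (T/A), 24 (G/A), 25 (C/G), 29 (A/T), 30 (C/A), 31 (A/T), 33 (T/A), 34 (A/G).
p = 14/36 = 0.388889.
d = −0.75 · ln(1 − (4/3)·0.388889) = −0.75 · ln(0.481481) = −0.75 · (-0.730889) = 0.5482.

0.5482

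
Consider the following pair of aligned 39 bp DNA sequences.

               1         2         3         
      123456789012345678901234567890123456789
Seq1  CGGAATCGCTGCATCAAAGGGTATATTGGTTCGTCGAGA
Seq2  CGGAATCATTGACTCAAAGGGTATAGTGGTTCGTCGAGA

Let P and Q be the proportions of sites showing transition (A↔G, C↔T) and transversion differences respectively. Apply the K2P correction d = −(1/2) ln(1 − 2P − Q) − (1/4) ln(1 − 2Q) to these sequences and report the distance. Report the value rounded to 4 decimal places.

0.1407

Mismatches occur at site 8 (G↔A, transition), site 9 (C↔T, transition), site 12 (C↔A, transversion), site 13 (A↔C, transversion), site 26 (T↔G, transversion).
Of the 5 differences, 2 transitions and 3 transversions over 39 sites: P = 2/39 = 0.051282, Q = 3/39 = 0.076923.
d = −0.5·ln(0.820513) − 0.25·ln(0.846154) = −0.5·(-0.197826) − 0.25·(-0.167054) = 0.1407.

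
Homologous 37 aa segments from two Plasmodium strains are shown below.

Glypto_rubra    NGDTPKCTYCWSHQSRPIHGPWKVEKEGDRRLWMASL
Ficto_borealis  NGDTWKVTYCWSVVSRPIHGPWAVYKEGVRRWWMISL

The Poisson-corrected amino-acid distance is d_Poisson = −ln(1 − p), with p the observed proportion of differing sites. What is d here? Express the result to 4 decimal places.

0.2787

Mismatches occur at site 5 (P/W), site 7 (C/V), site 13 (H/V), site 14 (Q/V), site 23 (K/A), site 25 (E/Y), site 29 (D/V), site 32 (L/W), site 35 (A/I).
p = 9/37 = 0.243243.
d = −ln(1 − 0.243243) = −ln(0.756757) = 0.2787.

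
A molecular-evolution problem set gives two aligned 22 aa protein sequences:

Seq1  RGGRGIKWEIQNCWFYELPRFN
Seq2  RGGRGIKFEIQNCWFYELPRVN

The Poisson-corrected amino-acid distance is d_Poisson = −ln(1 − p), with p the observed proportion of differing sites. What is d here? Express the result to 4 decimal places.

0.0953

Mismatches occur at site 8 (W↔F), site 21 (F↔V).
p = 2/22 = 0.090909.
d = −ln(1 − 0.090909) = −ln(0.909091) = 0.0953.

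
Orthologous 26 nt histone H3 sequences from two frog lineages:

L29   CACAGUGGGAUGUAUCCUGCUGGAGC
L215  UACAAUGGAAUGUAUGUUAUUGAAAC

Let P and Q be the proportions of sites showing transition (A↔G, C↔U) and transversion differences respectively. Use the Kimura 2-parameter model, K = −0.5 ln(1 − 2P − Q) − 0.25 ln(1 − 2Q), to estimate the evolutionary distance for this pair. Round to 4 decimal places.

0.5504

Mismatches occur at site 1 (C/U, transition), site 5 (G/A, transition), site 9 (G/A, transition), site 16 (C/G, transversion), site 17 (C/U, transition), site 19 (G/A, transition), site 20 (C/U, transition), site 23 (G/A, transition), site 25 (G/A, transition).
Of the 9 differences, 8 transitions and 1 transversion over 26 sites: P = 8/26 = 0.307692, Q = 1/26 = 0.038462.
d = −0.5·ln(0.346154) − 0.25·ln(0.923076) = −0.5·(-1.060872) − 0.25·(-0.080044) = 0.5504.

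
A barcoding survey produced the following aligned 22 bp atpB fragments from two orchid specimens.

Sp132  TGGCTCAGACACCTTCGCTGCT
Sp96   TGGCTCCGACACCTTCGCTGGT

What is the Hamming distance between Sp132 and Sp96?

Mismatches occur at site 7 (A→C), site 21 (C→G).
That gives 2 mismatches out of 22 aligned sites, so the Hamming distance is 2.

2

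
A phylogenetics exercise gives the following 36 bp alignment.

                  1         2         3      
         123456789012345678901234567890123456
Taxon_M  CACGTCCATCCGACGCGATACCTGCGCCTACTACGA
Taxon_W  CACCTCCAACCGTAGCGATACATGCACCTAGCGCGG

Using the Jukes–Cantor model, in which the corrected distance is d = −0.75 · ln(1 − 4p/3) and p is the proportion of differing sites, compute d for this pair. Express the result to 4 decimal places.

Mismatches occur at site 4 (G/C), site 9 (T/A), site 13 (A/T), site 14 (C/A), site 22 (C/A), site 26 (G/A), site 31 (C/G), site 32 (T/C), site 33 (A/G), site 36 (A/G).
p = 10/36 = 0.277778.
d = −0.75 · ln(1 − (4/3)·0.277778) = −0.75 · ln(0.629629) = −0.75 · (-0.462625) = 0.3470.

0.3470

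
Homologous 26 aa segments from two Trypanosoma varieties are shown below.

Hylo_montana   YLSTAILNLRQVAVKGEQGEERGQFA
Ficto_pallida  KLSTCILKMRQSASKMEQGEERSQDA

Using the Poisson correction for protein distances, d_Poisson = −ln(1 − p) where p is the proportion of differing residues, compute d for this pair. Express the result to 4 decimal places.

0.4249

Mismatches occur at site 1 (Y↔K), site 5 (A↔C), site 8 (N↔K), site 9 (L↔M), site 12 (V↔S), site 14 (V↔S), site 16 (G↔M), site 23 (G↔S), site 25 (F↔D).
p = 9/26 = 0.346154.
d = −ln(1 − 0.346154) = −ln(0.653846) = 0.4249.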